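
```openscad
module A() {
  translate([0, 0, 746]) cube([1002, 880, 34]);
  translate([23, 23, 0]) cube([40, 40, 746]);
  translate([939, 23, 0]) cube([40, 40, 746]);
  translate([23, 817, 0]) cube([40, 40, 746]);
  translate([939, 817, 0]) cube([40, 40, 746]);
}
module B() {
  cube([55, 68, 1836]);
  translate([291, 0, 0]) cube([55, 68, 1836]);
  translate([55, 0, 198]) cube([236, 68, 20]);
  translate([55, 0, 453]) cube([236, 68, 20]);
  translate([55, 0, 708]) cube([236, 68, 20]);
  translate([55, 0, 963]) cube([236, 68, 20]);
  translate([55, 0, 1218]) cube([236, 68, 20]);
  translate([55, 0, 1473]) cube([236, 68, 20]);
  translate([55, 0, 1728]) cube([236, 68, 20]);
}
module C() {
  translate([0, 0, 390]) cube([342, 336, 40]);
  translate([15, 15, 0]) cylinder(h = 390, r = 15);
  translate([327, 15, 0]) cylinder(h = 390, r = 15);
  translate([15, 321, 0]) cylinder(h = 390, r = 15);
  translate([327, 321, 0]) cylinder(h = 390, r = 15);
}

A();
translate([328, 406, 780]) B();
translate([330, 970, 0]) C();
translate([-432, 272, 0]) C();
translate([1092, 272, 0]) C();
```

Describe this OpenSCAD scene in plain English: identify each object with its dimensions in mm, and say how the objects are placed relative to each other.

A is a rectangular dining table. The top is 1002×880×34 mm with its upper surface at z = 780 mm. It stands on four 40×40 mm square legs, each inset 23 mm from the nearest pair of top edges, running from the floor to the underside of the top.

B is a wooden ladder with two side rails of 55×68 mm section and 1836 mm height, set 346 mm apart overall. Between them run 7 rectangular rungs (68 mm deep, 20 mm thick), front faces flush with the rails' −y face. The bottom of the first rung is 198 mm above the floor and each subsequent rung is 255 mm higher than the one below.

C is a four-legged stool. The seat is a 342×336×40 mm slab whose top surface is at z = 430 mm; four round legs, each 30 mm in diameter, run from the floor (z = 0) to the underside of the seat, each leg's axis is inset half a diameter from the nearest pair of seat edges (so the leg's bounding box is flush with the corner).

The ladder is on top of the table, centred. Three stools sit around the table at the +y, −x, +x sides.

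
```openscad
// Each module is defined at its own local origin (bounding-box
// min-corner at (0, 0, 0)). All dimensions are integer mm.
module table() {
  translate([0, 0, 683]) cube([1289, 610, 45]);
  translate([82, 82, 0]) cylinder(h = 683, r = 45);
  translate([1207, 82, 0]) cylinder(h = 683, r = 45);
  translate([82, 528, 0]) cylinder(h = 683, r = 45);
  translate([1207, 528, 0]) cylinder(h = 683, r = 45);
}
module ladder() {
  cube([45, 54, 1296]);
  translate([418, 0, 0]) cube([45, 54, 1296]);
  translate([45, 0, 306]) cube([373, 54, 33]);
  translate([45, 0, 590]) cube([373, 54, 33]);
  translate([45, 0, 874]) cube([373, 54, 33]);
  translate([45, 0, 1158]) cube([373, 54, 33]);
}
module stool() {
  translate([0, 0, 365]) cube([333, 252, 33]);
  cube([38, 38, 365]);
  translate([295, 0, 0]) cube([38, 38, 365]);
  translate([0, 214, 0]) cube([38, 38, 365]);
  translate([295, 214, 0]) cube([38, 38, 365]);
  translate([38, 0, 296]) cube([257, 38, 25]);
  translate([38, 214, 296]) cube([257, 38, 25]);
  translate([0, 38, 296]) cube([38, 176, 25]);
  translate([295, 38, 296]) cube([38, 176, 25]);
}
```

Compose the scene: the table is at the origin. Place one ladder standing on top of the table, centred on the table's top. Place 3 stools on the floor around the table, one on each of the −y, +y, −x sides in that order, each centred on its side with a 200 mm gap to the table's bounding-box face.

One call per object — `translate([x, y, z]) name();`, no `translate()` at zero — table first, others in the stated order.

table();
translate([413, 278, 728]) ladder();
translate([478, -452, 0]) stool();
translate([478, 810, 0]) stool();
translate([-533, 179, 0]) stool();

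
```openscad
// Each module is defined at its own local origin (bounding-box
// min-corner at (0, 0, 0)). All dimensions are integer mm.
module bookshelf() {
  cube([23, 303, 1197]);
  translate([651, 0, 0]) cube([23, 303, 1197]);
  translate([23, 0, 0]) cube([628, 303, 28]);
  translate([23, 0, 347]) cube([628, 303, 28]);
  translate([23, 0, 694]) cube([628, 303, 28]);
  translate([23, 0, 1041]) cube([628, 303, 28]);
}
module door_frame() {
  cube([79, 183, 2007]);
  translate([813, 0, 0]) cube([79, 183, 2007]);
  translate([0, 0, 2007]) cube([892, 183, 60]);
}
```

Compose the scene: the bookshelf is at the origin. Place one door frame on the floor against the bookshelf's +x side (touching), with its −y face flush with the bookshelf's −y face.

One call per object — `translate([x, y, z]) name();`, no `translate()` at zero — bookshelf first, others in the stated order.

bookshelf();
translate([674, 0, 0]) door_frame();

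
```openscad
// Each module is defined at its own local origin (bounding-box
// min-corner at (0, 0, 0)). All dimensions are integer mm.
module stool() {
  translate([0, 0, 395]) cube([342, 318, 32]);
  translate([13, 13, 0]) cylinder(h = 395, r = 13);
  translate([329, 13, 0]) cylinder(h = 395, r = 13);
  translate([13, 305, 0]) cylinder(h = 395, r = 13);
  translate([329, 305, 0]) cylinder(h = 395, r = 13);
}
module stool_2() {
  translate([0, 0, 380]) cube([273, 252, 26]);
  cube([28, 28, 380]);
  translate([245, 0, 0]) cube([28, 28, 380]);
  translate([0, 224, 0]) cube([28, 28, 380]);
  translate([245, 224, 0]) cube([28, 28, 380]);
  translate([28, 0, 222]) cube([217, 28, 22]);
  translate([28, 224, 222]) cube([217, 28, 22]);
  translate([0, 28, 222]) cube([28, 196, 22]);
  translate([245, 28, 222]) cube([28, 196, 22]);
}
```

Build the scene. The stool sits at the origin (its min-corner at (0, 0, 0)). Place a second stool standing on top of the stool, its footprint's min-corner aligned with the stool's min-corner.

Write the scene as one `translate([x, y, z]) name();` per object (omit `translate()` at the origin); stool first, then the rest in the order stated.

stool();
translate([0, 0, 427]) stool_2();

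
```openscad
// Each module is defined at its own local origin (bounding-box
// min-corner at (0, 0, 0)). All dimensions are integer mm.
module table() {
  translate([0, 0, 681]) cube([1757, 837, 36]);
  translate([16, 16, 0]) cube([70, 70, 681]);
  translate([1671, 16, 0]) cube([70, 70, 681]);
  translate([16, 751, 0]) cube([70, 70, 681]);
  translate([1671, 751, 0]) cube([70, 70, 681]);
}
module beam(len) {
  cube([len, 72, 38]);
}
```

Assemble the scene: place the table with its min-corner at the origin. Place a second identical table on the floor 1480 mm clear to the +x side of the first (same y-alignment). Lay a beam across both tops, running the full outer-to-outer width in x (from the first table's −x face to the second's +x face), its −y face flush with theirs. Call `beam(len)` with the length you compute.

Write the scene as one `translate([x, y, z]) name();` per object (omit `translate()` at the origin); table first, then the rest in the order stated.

table();
translate([3237, 0, 0]) table();
translate([0, 0, 717]) beam(4994);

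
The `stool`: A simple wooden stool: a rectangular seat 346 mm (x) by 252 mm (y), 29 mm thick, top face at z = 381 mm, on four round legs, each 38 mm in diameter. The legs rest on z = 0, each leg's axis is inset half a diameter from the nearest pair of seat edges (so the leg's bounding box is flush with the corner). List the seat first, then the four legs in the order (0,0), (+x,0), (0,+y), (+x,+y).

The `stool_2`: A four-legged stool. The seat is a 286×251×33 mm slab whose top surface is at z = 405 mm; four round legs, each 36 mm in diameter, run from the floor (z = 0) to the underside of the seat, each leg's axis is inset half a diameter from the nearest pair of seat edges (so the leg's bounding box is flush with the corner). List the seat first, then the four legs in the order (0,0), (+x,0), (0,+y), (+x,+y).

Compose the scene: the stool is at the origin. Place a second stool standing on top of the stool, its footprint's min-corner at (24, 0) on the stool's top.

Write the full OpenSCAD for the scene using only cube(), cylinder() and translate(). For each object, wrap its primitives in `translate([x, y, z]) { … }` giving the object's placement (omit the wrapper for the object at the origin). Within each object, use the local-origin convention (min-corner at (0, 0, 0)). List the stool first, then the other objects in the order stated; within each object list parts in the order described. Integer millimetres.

translate([0, 0, 352]) cube([346, 252, 29]);
translate([19, 19, 0]) cylinder(h = 352, r = 19);
translate([327, 19, 0]) cylinder(h = 352, r = 19);
translate([19, 233, 0]) cylinder(h = 352, r = 19);
translate([327, 233, 0]) cylinder(h = 352, r = 19);
translate([24, 0, 381]) {
  translate([0, 0, 372]) cube([286, 251, 33]);
  translate([18, 18, 0]) cylinder(h = 372, r = 18);
  translate([268, 18, 0]) cylinder(h = 372, r = 18);
  translate([18, 233, 0]) cylinder(h = 372, r = 18);
  translate([268, 233, 0]) cylinder(h = 372, r = 18);
}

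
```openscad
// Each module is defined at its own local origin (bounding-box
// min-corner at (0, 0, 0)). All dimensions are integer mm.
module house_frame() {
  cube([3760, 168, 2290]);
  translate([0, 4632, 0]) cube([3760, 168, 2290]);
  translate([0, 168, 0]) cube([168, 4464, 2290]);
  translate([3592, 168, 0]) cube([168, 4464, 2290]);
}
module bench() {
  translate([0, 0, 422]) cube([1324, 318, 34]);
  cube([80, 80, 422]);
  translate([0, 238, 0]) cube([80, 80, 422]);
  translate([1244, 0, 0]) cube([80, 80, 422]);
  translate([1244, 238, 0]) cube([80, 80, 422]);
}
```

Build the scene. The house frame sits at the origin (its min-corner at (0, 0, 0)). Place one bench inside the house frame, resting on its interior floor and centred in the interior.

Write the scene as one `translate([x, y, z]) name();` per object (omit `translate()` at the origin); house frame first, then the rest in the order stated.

house_frame();
translate([1218, 2241, 0]) bench();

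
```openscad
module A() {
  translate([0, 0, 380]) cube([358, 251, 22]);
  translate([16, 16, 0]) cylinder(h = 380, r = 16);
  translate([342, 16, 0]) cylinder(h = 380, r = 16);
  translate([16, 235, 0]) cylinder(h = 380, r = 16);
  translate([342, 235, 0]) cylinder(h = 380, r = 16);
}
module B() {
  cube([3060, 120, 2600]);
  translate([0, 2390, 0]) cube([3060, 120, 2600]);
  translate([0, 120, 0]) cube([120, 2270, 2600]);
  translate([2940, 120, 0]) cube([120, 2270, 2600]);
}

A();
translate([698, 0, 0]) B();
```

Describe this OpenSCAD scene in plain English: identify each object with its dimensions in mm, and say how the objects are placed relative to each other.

A is a simple wooden stool: a rectangular seat 358 mm (x) by 251 mm (y), 22 mm thick, top face at z = 402 mm, on four round legs, each 32 mm in diameter. The legs rest on z = 0, each leg's axis is inset half a diameter from the nearest pair of seat edges (so the leg's bounding box is flush with the corner).

B is a box-shaped house frame (walls only): outside footprint 3060×2510 mm, wall height 2600 mm, wall thickness 120 mm. The two y-facing walls run the full x-width; the two x-facing walls fit between the inner faces of the y-facing walls.

The house frame is on the floor beside the stool on its +x side.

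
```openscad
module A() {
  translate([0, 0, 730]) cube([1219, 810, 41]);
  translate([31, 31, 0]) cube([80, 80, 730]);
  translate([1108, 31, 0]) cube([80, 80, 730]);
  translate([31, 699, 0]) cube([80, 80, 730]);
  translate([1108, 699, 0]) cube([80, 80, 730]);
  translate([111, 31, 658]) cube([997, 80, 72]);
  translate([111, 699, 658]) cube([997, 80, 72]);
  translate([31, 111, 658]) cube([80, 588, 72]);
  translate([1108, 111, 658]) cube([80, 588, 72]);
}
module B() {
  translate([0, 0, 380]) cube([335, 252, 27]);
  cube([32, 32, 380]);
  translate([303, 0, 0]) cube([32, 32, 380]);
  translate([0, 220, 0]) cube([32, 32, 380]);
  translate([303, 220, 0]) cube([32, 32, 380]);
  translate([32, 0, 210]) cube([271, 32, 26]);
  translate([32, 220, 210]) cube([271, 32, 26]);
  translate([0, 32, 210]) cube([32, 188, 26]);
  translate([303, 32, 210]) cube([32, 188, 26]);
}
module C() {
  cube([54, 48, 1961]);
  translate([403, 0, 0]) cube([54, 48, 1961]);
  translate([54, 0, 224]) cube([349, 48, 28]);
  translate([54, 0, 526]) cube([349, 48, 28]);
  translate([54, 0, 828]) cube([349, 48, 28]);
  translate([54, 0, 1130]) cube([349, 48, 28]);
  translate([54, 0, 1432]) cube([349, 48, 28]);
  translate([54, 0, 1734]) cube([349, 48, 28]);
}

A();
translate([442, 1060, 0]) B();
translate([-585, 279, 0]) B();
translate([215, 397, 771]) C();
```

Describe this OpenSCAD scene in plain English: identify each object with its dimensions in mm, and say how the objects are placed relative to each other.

A is a rectangular dining table. The top is 1219×810×41 mm with its upper surface at z = 771 mm. It stands on four 80×80 mm square legs, each inset 31 mm from the nearest pair of top edges, running from the floor to the underside of the top. Four apron rails, 80 mm thick and 72 mm tall, run between adjacent legs with their top edges flush with the underside of the top and their outer faces flush with the legs' outer faces.

B is a simple wooden stool: a rectangular seat 335 mm (x) by 252 mm (y), 27 mm thick, top face at z = 407 mm, on four square legs, each 32×32 mm in cross-section. The legs rest on z = 0, each flush with a corner of the seat. Four stretchers, 32 mm wide and 26 mm tall, connect adjacent legs with their undersides at z = 210 mm, each running between the inner faces of the legs it joins and aligned with the legs' outer faces on the other axis.

C is a wooden ladder with two side rails of 54×48 mm section and 1961 mm height, set 457 mm apart overall. Between them run 6 rectangular rungs (48 mm deep, 28 mm thick), front faces flush with the rails' −y face. The bottom of the first rung is 224 mm above the floor and each subsequent rung is 302 mm higher than the one below.

Two stools sit around the table at the +y, −x sides. The ladder is on top of the table.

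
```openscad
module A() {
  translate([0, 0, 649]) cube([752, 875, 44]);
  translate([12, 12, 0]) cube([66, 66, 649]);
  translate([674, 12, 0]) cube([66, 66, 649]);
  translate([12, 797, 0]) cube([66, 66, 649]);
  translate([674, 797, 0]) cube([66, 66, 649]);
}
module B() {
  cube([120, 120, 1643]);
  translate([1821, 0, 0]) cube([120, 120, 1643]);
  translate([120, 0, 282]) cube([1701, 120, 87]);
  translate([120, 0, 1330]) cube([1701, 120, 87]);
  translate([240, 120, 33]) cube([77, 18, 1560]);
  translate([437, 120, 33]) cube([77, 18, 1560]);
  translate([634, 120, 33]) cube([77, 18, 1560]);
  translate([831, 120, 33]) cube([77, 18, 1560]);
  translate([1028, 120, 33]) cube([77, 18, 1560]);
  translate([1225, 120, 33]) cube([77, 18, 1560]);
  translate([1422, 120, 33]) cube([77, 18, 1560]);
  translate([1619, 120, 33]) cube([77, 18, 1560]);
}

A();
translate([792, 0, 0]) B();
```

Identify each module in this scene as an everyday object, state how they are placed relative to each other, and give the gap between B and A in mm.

A is a table. B is a fence section. The fence section is on the floor beside the table on its +x side. The gap between the fence section and the table is 40 mm.

The fence section's nearest face is 40 mm from the table's +x face.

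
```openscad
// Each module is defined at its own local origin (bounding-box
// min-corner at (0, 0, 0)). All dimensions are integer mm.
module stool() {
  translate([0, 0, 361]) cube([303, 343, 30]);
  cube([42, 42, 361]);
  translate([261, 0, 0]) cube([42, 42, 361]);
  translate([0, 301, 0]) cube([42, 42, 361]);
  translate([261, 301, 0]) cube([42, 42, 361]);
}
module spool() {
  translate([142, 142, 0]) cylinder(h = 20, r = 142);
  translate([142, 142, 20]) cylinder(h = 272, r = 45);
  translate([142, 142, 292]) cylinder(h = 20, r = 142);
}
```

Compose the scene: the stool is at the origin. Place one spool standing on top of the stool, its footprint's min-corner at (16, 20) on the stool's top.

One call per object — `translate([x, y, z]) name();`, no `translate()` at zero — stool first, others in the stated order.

stool();
translate([16, 20, 391]) spool();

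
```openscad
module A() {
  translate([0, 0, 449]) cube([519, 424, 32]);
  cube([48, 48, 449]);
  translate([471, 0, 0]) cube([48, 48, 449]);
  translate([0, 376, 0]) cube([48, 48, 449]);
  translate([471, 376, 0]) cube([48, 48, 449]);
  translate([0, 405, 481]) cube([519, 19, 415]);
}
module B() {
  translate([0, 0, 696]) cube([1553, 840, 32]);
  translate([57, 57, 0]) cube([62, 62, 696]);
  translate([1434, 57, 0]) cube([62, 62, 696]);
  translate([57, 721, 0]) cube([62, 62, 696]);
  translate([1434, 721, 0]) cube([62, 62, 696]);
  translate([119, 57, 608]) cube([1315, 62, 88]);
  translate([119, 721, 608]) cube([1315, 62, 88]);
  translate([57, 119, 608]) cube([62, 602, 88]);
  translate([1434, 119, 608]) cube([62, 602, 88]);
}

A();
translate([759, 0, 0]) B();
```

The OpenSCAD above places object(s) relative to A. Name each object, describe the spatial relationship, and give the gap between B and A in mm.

The table's nearest face is 240 mm from the chair's +x face.

A is a chair. B is a table. The table is on the floor beside the chair on its +x side. The gap between the table and the chair is 240 mm.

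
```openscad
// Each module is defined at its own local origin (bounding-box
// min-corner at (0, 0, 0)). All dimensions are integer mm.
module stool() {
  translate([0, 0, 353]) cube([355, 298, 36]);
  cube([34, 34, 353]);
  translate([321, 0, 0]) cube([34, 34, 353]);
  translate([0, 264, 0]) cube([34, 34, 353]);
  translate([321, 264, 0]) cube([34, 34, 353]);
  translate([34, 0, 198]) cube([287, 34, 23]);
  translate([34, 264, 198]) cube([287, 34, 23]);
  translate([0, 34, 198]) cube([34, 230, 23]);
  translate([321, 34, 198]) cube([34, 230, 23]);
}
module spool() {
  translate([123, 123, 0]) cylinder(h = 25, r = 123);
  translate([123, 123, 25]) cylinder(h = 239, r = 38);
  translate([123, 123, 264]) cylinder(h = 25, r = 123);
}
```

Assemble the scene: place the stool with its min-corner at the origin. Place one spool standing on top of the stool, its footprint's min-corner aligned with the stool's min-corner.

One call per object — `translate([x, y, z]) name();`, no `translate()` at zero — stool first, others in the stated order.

stool();
translate([0, 0, 389]) spool();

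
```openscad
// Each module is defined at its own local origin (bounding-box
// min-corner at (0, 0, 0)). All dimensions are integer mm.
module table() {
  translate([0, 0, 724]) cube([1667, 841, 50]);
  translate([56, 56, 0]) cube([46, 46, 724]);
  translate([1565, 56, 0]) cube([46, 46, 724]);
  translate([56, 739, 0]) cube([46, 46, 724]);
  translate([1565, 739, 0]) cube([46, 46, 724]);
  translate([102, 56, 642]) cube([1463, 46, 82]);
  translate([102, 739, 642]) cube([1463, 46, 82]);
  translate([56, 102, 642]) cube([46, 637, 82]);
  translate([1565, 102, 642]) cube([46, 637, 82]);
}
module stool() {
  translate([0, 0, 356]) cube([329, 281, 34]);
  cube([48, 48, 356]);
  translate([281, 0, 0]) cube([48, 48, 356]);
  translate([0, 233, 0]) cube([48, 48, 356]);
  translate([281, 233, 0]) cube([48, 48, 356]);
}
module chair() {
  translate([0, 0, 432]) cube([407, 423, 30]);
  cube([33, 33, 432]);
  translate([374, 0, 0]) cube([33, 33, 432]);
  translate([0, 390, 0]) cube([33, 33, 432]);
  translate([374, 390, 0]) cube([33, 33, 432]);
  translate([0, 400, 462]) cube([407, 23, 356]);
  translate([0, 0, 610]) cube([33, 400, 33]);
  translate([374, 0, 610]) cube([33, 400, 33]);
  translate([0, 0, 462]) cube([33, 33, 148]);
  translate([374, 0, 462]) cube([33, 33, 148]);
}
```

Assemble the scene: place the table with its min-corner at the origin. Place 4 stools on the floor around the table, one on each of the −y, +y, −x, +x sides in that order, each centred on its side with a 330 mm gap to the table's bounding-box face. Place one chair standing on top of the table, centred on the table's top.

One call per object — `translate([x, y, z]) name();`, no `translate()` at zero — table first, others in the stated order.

table();
translate([669, -611, 0]) stool();
translate([669, 1171, 0]) stool();
translate([-659, 280, 0]) stool();
translate([1997, 280, 0]) stool();
translate([630, 209, 774]) chair();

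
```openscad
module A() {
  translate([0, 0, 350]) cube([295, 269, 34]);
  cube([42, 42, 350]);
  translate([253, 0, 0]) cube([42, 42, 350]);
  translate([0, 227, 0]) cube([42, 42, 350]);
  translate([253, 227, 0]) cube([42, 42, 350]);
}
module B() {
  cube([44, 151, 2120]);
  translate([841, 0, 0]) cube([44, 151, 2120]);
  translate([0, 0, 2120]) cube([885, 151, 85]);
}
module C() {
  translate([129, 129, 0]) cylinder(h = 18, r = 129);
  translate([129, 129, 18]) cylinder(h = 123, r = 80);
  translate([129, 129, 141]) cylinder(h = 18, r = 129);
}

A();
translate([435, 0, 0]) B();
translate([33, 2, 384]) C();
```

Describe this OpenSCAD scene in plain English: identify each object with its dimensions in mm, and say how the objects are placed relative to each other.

A is a four-legged stool. The seat is 295×269 mm, 34 mm thick, top at z = 384 mm. It stands on four square legs, each 42×42 mm in cross-section, from z = 0 to the seat underside, each flush with a corner of the seat.

B is a door frame. The clear opening is 797 mm wide and 2120 mm high. Two 44 mm wide jambs, 151 mm deep, stand either side of the opening from the floor to the top of the opening. A 85 mm thick head sits across the top of both jambs, spanning the full outside width of the frame.

C is a spool: two coaxial disc flanges of radius 129 mm and thickness 18 mm, joined by a core cylinder of radius 80 mm and height 123 mm. The lower flange rests on z = 0 and the three cylinders share a vertical axis.

The door frame is on the floor beside the stool on its +x side. The spool is on top of the stool.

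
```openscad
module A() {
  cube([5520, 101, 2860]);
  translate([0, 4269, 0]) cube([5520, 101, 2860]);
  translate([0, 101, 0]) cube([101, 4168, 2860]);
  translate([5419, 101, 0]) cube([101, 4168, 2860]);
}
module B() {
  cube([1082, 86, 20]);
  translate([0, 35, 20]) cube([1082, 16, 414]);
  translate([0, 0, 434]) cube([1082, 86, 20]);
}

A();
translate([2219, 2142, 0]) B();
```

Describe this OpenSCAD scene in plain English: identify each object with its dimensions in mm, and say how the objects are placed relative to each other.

A is the wall frame of a small rectangular building: four walls, each 2860 mm tall and 101 mm thick, enclosing a footprint 5520 mm (x) by 4370 mm (y) outside-to-outside, with no floor or roof. The front and back walls (the −y and +y sides) span the full width; the two side walls fit between them.

B is an I-beam lying along x, 1082 mm long. Overall section height 454 mm. Two flanges 86 mm wide (y) and 20 mm thick, one on the floor and one at the top; a web 16 mm thick runs between them, centred on the flange width.

The I-beam sits inside the house frame, centred.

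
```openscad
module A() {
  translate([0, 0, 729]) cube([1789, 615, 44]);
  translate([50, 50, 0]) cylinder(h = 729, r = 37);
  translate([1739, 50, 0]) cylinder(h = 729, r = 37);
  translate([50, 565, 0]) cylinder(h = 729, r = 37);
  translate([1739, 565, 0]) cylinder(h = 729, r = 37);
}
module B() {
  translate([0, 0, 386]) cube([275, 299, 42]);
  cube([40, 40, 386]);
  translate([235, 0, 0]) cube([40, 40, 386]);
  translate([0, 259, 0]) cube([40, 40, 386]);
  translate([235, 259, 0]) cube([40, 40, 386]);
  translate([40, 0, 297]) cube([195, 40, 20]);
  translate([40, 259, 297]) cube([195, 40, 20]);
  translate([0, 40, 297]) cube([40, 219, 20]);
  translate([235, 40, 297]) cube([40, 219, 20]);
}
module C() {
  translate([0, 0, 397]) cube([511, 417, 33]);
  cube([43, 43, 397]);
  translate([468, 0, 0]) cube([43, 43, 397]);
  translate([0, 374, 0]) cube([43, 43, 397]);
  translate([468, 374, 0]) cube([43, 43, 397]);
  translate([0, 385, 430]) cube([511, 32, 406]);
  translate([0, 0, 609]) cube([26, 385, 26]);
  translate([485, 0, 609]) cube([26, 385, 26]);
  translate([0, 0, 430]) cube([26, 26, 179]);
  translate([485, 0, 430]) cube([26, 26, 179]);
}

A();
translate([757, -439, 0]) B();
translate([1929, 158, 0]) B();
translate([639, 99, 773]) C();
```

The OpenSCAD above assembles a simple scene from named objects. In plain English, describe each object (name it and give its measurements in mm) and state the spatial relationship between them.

A is a rectangular dining table. The top is 1789×615×44 mm with its upper surface at z = 773 mm. It stands on four round legs of 74 mm diameter, each leg's bounding box inset 13 mm from the nearest pair of top edges, running from the floor to the underside of the top.

B is a four-legged stool. The seat is 275×299 mm, 42 mm thick, top at z = 428 mm. It stands on four square legs, each 40×40 mm in cross-section, from z = 0 to the seat underside, each flush with a corner of the seat. Four stretchers, 40 mm wide and 20 mm tall, connect adjacent legs with their undersides at z = 297 mm, each running between the inner faces of the legs it joins and aligned with the legs' outer faces on the other axis.

C is a chair: 511×417 mm seat, 33 mm thick, top at z = 430 mm, on four 43 mm square corner legs flush with the seat edges. A 32 mm thick backrest slab spans the full seat width, extending 406 mm above the seat top, its back face flush with the seat's +y edge. Two armrests of 26×26 mm section run along each side from the seat's front edge to the front of the backrest, top faces 205 mm above the seat top and outer faces flush with the seat's x-edges; a 26×26 mm post under the front of each armrest stands on the seat at the front corner.

Two stools sit around the table at the −y, +x sides. The chair is on top of the table, centred.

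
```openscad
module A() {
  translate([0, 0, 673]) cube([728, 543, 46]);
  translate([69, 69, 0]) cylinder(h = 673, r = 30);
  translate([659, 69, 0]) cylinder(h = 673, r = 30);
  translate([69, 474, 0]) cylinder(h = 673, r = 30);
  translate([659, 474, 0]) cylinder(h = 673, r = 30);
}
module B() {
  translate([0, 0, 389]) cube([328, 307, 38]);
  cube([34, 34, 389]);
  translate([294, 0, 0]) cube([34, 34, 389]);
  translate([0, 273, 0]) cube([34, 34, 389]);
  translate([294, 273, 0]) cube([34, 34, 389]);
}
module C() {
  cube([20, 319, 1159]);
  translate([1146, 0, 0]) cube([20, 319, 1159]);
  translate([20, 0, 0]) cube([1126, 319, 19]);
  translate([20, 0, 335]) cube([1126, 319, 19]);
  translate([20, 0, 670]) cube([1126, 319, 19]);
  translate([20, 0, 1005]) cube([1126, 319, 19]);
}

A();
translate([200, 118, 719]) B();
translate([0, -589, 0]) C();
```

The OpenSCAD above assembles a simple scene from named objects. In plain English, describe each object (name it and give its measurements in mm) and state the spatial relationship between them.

A is a rectangular dining table. The top is 728×543×46 mm with its upper surface at z = 719 mm. It stands on four round legs of 60 mm diameter, each leg's bounding box inset 39 mm from the nearest pair of top edges, running from the floor to the underside of the top.

B is a simple wooden stool: a rectangular seat 328 mm (x) by 307 mm (y), 38 mm thick, top face at z = 427 mm, on four square legs, each 34×34 mm in cross-section. The legs rest on z = 0, each flush with a corner of the seat.

C is an open bookshelf. Two side panels, each 20 mm thick, 319 mm deep and 1159 mm tall, stand 1166 mm apart (outside-to-outside). Between them sit 4 shelves, each 19 mm thick and 319 mm deep, spanning the full gap between the sides. The bottom shelf rests on the floor (its underside at z = 0) and the clear gap between one shelf's top and the next shelf's underside is 316 mm.

The stool is on top of the table, centred. The bookshelf is on the floor beside the table on its −y side.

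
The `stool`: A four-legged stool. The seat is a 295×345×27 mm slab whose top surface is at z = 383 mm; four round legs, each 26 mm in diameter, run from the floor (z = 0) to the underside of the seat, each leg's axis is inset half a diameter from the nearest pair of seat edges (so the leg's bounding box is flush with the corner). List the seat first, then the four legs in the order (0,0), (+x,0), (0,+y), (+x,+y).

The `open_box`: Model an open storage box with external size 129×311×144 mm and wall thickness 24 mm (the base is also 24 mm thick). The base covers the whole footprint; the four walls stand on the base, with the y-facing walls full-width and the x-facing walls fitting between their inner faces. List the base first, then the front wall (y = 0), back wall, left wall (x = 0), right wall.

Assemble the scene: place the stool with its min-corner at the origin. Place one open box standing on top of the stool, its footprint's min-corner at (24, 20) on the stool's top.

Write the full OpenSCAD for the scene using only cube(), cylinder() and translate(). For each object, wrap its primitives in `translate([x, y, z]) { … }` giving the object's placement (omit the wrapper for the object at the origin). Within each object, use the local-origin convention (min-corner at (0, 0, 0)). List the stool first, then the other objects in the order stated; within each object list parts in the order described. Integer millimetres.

translate([0, 0, 356]) cube([295, 345, 27]);
translate([13, 13, 0]) cylinder(h = 356, r = 13);
translate([282, 13, 0]) cylinder(h = 356, r = 13);
translate([13, 332, 0]) cylinder(h = 356, r = 13);
translate([282, 332, 0]) cylinder(h = 356, r = 13);
translate([24, 20, 383]) {
  cube([129, 311, 24]);
  translate([0, 0, 24]) cube([129, 24, 120]);
  translate([0, 287, 24]) cube([129, 24, 120]);
  translate([0, 24, 24]) cube([24, 263, 120]);
  translate([105, 24, 24]) cube([24, 263, 120]);
}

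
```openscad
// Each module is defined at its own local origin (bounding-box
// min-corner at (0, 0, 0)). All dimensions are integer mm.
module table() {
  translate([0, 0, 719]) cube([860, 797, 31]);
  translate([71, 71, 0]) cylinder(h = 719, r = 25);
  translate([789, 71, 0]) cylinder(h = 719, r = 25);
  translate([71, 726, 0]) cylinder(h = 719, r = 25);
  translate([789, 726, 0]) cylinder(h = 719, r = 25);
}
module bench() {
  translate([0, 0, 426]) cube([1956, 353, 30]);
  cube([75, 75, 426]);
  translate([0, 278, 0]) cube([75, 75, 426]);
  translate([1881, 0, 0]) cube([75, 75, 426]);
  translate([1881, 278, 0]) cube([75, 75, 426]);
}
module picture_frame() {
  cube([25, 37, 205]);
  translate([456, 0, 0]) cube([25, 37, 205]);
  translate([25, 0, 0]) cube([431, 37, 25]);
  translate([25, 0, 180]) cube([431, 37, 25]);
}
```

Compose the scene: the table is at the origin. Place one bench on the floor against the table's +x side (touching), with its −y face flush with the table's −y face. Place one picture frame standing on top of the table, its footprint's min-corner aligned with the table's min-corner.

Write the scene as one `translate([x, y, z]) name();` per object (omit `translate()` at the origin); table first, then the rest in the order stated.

table();
translate([860, 0, 0]) bench();
translate([0, 0, 750]) picture_frame();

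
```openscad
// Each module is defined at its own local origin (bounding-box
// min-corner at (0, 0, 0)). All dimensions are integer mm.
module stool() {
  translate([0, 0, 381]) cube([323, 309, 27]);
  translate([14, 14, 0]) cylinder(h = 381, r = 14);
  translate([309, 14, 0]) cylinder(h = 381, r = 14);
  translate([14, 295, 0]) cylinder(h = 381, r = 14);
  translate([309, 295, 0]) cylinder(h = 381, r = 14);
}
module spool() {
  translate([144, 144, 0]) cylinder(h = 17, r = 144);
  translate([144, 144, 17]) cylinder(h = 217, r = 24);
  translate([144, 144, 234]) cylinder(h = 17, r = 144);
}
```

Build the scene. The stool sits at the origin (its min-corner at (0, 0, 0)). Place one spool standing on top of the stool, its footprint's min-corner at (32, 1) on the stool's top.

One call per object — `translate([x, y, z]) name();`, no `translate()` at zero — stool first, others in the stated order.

stool();
translate([32, 1, 408]) spool();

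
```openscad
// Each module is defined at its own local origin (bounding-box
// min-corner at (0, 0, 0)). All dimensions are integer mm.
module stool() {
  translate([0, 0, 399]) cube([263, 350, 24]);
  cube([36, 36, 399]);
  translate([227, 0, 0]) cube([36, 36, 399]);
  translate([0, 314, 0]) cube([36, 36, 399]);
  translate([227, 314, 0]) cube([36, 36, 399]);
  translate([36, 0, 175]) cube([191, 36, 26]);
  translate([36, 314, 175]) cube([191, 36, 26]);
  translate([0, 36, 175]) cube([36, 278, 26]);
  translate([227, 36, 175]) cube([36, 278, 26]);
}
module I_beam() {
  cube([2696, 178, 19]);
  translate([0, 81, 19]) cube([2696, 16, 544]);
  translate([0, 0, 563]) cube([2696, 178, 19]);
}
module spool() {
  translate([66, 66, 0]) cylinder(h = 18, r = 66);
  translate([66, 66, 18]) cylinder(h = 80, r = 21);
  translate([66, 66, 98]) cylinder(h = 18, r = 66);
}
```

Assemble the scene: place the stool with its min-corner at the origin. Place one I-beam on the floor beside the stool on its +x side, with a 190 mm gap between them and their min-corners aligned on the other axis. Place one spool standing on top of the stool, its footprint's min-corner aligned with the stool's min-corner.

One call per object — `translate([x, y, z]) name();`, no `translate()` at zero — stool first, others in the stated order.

stool();
translate([453, 0, 0]) I_beam();
translate([0, 0, 423]) spool();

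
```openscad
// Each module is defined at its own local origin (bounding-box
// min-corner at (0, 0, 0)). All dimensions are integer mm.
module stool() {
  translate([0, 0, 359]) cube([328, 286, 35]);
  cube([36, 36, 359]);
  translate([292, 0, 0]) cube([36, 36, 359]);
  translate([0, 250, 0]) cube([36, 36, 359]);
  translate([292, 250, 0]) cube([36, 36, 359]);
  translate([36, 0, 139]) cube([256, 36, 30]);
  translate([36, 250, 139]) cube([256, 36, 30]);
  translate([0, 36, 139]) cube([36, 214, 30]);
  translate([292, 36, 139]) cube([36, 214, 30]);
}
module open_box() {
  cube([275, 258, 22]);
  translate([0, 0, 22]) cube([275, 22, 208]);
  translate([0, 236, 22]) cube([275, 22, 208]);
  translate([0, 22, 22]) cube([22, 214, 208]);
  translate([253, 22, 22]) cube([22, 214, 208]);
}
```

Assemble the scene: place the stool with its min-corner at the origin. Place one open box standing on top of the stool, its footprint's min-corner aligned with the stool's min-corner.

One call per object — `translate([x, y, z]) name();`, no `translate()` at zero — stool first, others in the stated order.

stool();
translate([0, 0, 394]) open_box();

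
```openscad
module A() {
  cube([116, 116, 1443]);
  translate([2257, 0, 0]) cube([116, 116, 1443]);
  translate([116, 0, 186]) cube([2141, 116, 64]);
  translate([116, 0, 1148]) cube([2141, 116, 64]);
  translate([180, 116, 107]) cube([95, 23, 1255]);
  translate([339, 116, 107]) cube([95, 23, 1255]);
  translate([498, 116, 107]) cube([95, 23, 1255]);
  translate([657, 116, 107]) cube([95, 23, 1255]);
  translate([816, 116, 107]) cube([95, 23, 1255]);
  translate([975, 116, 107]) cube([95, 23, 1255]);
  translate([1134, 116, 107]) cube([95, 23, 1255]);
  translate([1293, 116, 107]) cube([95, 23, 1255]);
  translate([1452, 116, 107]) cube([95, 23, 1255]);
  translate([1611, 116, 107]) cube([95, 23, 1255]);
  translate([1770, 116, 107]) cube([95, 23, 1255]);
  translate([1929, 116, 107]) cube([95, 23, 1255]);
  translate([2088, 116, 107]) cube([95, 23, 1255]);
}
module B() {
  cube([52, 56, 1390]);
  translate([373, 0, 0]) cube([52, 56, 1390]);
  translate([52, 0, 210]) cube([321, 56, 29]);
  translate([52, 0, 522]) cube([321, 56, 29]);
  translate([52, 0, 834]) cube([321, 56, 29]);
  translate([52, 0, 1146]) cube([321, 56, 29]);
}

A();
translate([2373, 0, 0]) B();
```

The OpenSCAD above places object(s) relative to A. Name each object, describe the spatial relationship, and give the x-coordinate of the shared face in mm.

The fence section's +x face and the ladder's −x face are both at x = 2373 mm.

A is a fence section. B is a ladder. The ladder is against the fence section's +x side, with their −y faces flush. The x-coordinate of the shared face is 2373 mm.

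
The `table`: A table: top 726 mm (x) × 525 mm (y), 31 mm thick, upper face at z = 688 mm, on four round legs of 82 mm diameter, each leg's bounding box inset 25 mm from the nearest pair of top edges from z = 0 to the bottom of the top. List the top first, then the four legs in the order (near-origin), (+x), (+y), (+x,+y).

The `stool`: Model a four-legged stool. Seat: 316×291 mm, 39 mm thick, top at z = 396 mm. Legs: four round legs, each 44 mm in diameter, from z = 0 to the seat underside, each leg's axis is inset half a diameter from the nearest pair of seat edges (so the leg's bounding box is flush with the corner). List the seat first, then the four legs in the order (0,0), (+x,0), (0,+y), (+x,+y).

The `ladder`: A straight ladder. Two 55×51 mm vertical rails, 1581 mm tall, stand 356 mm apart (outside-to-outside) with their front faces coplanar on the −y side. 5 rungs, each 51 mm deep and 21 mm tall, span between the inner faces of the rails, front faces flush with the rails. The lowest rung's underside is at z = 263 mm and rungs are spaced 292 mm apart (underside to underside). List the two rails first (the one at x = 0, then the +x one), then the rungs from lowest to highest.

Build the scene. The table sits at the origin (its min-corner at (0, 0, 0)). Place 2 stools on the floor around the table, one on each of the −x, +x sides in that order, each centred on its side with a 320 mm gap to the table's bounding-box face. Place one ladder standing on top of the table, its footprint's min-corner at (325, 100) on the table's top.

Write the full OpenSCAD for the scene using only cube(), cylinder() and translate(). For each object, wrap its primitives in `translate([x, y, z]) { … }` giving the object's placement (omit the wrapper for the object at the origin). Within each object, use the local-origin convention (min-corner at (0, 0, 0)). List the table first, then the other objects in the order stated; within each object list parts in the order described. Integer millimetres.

translate([0, 0, 657]) cube([726, 525, 31]);
translate([66, 66, 0]) cylinder(h = 657, r = 41);
translate([660, 66, 0]) cylinder(h = 657, r = 41);
translate([66, 459, 0]) cylinder(h = 657, r = 41);
translate([660, 459, 0]) cylinder(h = 657, r = 41);
translate([-636, 117, 0]) {
  translate([0, 0, 357]) cube([316, 291, 39]);
  translate([22, 22, 0]) cylinder(h = 357, r = 22);
  translate([294, 22, 0]) cylinder(h = 357, r = 22);
  translate([22, 269, 0]) cylinder(h = 357, r = 22);
  translate([294, 269, 0]) cylinder(h = 357, r = 22);
}
translate([1046, 117, 0]) {
  translate([0, 0, 357]) cube([316, 291, 39]);
  translate([22, 22, 0]) cylinder(h = 357, r = 22);
  translate([294, 22, 0]) cylinder(h = 357, r = 22);
  translate([22, 269, 0]) cylinder(h = 357, r = 22);
  translate([294, 269, 0]) cylinder(h = 357, r = 22);
}
translate([325, 100, 688]) {
  cube([55, 51, 1581]);
  translate([301, 0, 0]) cube([55, 51, 1581]);
  translate([55, 0, 263]) cube([246, 51, 21]);
  translate([55, 0, 555]) cube([246, 51, 21]);
  translate([55, 0, 847]) cube([246, 51, 21]);
  translate([55, 0, 1139]) cube([246, 51, 21]);
  translate([55, 0, 1431]) cube([246, 51, 21]);
}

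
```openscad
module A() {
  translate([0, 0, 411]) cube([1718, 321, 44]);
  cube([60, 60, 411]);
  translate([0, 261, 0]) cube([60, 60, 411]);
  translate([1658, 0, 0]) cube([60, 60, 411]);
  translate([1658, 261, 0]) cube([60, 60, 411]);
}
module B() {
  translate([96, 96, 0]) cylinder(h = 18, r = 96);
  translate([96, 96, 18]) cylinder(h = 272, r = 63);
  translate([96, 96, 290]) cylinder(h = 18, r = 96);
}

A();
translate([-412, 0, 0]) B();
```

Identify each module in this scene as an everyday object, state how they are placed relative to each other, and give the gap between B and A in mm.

The spool's nearest face is 220 mm from the bench's −x face.

A is a bench. B is a spool. The spool is on the floor beside the bench on its −x side. The gap between the spool and the bench is 220 mm.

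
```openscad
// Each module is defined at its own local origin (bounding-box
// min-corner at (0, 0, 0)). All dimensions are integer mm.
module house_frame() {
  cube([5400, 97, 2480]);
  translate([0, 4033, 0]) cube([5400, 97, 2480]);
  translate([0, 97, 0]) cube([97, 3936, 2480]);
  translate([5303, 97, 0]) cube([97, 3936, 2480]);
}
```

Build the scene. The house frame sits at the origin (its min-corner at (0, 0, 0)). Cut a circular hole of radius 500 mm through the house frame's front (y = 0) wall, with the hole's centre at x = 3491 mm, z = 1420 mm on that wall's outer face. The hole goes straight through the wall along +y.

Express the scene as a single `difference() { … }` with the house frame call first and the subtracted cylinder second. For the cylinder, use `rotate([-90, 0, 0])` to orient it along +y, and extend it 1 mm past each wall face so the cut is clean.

difference() {
  house_frame();
  translate([3491, -1, 1420]) rotate([-90, 0, 0]) cylinder(h = 99, r = 500);
}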